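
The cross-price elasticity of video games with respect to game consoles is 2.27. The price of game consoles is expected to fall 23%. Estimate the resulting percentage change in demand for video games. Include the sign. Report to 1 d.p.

-52.2%

%ΔQ ≈ ε × %ΔP of game consoles = 2.27 × (-23%) = -52.2%.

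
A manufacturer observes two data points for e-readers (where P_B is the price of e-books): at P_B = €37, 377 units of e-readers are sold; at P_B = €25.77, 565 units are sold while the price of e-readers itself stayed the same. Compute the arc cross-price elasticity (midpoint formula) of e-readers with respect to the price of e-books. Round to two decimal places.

-1.12

ΔQ_A = 565 − 377 = 188; ΔP_B = 25.77 − 37 = -11.23.
Midpoints: Q̄_A = 471.0, P̄_B = 31.38.
ε = (ΔQ_A/Q̄_A)/(ΔP_B/P̄_B) = (188/471.0)/(-11.23/31.38) ≈ -1.12.
ε < 0: e-readers and e-books are complements.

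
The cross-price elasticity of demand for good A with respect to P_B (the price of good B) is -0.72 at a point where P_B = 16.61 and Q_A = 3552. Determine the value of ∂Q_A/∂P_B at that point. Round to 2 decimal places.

-153.97

ε = (∂Q_A/∂P_B)·(P_B/Q_A) ⇒ ∂Q_A/∂P_B = ε·Q_A/P_B = -0.72 × 3552/16.61 ≈ -153.97.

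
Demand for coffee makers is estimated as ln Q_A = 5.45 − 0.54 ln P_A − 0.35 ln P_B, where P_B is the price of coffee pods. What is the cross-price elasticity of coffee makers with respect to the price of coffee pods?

-0.35

In a log-linear (constant-elasticity) demand function, the coefficient on ln P_B is the cross-price elasticity.
ε = -0.35. Negative, so coffee makers and coffee pods are complements.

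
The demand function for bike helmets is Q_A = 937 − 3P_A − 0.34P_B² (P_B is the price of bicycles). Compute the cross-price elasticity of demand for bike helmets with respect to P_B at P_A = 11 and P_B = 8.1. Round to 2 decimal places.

At P_A = 11 and P_B = 8.1: Q_A = 881.693.
∂Q_A/∂P_B = -0.68P_B = -0.68(8.1) = -5.5080.
ε = (∂Q_A/∂P_B)(P_B/Q_A) = -5.5080 × (8.1/881.693) ≈ -0.05.
ε < 0: complements.

-0.05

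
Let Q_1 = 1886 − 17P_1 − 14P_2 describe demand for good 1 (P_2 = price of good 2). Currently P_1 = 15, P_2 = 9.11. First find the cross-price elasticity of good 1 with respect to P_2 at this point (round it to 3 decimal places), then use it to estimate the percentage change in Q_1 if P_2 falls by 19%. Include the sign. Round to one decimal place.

1.6%

At P_1 = 15, P_2 = 9.11: Q_1 = 1503.46.
∂Q_1/∂P_2 = -14.
ε = (∂Q_1/∂P_2)(P_2/Q_1) = -14.0000 × 9.11/1503.46 ≈ -0.085.
%ΔQ_1 ≈ ε × %ΔP_2 = -0.085 × (-19%) = 1.6%.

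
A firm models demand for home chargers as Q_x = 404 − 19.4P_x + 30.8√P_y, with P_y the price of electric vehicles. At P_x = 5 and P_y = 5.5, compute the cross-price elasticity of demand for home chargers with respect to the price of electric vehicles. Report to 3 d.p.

At P_x = 5 and P_y = 5.5: Q_x = 379.232.
∂Q_x/∂P_y = 30.8/(2√P_y) = 30.8/(2√5.5) = 6.5666.
ε = (∂Q_x/∂P_y)(P_y/Q_x) = 6.5666 × (5.5/379.232) ≈ 0.095.

0.095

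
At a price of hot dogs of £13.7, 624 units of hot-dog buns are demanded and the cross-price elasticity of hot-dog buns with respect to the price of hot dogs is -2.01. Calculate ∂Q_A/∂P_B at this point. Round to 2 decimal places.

ε = (∂Q_A/∂P_B)·(P_B/Q_A) ⇒ ∂Q_A/∂P_B = ε·Q_A/P_B = -2.01 × 624/13.7 ≈ -91.55.

-91.55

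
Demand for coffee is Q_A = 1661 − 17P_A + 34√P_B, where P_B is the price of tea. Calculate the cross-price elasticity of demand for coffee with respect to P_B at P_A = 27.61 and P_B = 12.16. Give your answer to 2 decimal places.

0.05

At P_A = 27.61 and P_B = 12.16: Q_A = 1310.192.
∂Q_A/∂P_B = 34/(2√P_B) = 34/(2√12.16) = 4.8751.
ε = (∂Q_A/∂P_B)(P_B/Q_A) = 4.8751 × (12.16/1310.192) ≈ 0.05.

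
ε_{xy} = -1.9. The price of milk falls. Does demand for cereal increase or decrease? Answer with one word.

ε < 0 and the price of milk falls, so the quantity of cereal moves in the opposite direction: it increases.

increase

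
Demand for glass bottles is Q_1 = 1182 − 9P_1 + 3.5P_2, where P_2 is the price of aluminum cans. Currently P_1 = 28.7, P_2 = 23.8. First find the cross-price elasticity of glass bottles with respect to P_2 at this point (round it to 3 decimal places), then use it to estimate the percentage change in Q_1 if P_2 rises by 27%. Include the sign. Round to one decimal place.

At P_1 = 28.7, P_2 = 23.8: Q_1 = 1007.
∂Q_1/∂P_2 = 3.5.
ε = (∂Q_1/∂P_2)(P_2/Q_1) = 3.5000 × 23.8/1007 ≈ 0.083.
%ΔQ_1 ≈ ε × %ΔP_2 = 0.083 × (27%) = 2.2%.

2.2%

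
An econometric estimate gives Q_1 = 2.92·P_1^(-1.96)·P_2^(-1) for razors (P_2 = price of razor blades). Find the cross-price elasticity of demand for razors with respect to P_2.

In a log-linear (constant-elasticity) demand function, the coefficient on the exponent of P_2 is the cross-price elasticity.
ε = -1.00. Negative, so razors and razor blades are complements.

-1.00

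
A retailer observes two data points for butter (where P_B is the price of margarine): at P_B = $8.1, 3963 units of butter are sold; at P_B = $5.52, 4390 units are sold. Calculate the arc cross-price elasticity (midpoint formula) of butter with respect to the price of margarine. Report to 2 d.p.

ΔQ_A = 4390 − 3963 = 427; ΔP_B = 5.52 − 8.1 = -2.58.
Midpoints: Q̄_A = 4176.5, P̄_B = 6.81.
ε = (ΔQ_A/Q̄_A)/(ΔP_B/P̄_B) = (427/4176.5)/(-2.58/6.81) ≈ -0.27.

-0.27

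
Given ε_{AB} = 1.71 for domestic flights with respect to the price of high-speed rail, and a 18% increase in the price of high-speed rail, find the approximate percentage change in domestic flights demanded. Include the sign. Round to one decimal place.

%ΔQ ≈ ε × %ΔP of high-speed rail = 1.71 × (18%) = 30.8%.

30.8%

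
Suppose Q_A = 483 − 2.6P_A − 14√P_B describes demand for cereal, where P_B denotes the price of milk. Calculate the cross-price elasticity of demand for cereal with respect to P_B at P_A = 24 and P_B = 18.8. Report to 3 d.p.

At P_A = 24 and P_B = 18.8: Q_A = 359.897.
∂Q_A/∂P_B = -14/(2√P_B) = -14/(2√18.8) = -1.6144.
ε = (∂Q_A/∂P_B)(P_B/Q_A) = -1.6144 × (18.8/359.897) ≈ -0.084.

-0.084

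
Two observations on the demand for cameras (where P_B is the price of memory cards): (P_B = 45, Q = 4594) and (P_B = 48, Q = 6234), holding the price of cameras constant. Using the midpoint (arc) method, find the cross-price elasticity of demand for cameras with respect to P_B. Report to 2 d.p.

ΔQ_A = 6234 − 4594 = 1640; ΔP_B = 48 − 45 = 3.
Midpoints: Q̄_A = 5414.0, P̄_B = 46.50.
ε = (ΔQ_A/Q̄_A)/(ΔP_B/P̄_B) = (1640/5414.0)/(3/46.50) ≈ 4.70.
ε > 0: cameras and memory cards are substitutes.

4.70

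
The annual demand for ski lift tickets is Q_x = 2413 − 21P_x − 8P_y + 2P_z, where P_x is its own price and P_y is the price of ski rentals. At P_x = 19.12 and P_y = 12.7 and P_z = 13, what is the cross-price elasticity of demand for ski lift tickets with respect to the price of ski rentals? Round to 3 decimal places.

-0.052

At P_x = 19.12 and P_y = 12.7 and P_z = 13: Q_x = 1935.88.
∂Q_x/∂P_y = -8.
ε = (∂Q_x/∂P_y)(P_y/Q_x) = -8 × (12.7/1935.88) ≈ -0.052.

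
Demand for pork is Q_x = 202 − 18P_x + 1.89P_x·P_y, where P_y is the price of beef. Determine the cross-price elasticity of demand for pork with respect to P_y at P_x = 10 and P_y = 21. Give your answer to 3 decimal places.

0.947

At P_x = 10 and P_y = 21: Q_x = 418.9.
∂Q_x/∂P_y = 1.89P_x = 1.89(10) = 18.9000.
ε = (∂Q_x/∂P_y)(P_y/Q_x) = 18.9000 × (21/418.9) ≈ 0.947.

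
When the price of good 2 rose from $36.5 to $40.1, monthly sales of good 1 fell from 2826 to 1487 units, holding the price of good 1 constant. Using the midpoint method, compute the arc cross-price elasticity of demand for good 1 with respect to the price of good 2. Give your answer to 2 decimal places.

ΔQ_1 = 1487 − 2826 = -1339; ΔP_2 = 40.1 − 36.5 = 3.6.
Midpoints: Q̄_1 = 2156.5, P̄_2 = 38.30.
ε = (ΔQ_1/Q̄_1)/(ΔP_2/P̄_2) = (-1339/2156.5)/(3.6/38.30) ≈ -6.61.
ε < 0: good 1 and good 2 are complements.

-6.61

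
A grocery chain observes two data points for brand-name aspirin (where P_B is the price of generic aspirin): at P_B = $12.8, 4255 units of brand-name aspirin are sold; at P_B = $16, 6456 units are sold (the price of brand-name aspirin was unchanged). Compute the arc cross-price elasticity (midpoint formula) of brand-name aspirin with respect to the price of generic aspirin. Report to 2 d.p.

1.85

ΔQ_A = 6456 − 4255 = 2201; ΔP_B = 16 − 12.8 = 3.2.
Midpoints: Q̄_A = 5355.5, P̄_B = 14.40.
ε = (ΔQ_A/Q̄_A)/(ΔP_B/P̄_B) = (2201/5355.5)/(3.2/14.40) ≈ 1.85.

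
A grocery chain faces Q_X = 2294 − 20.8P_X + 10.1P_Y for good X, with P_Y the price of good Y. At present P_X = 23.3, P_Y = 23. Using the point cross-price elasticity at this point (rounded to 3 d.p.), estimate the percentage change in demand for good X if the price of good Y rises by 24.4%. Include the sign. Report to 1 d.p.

2.8%

At P_X = 23.3, P_Y = 23: Q_X = 2041.66.
∂Q_X/∂P_Y = 10.1.
ε = (∂Q_X/∂P_Y)(P_Y/Q_X) = 10.1000 × 23/2041.66 ≈ 0.114.
%ΔQ_X ≈ ε × %ΔP_Y = 0.114 × (24.4%) = 2.8%.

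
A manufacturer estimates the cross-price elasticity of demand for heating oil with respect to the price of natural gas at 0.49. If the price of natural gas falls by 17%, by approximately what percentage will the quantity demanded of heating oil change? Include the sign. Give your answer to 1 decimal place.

-8.3%

%ΔQ ≈ ε × %ΔP of natural gas = 0.49 × (-17%) = -8.3%.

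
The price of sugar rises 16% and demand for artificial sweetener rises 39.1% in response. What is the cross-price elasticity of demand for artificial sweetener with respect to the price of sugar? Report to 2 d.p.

ε = (%ΔQ of artificial sweetener) / (%ΔP of sugar) = (39.1%) / (16%) ≈ 2.44.
Positive cross-price elasticity: substitutes.

2.44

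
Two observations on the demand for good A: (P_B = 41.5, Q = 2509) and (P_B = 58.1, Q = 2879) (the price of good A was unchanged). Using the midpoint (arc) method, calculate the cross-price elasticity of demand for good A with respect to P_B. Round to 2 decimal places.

0.41

ΔQ_A = 2879 − 2509 = 370; ΔP_B = 58.1 − 41.5 = 16.6.
Midpoints: Q̄_A = 2694.0, P̄_B = 49.80.
ε = (ΔQ_A/Q̄_A)/(ΔP_B/P̄_B) = (370/2694.0)/(16.6/49.80) ≈ 0.41.
ε > 0: good A and good B are substitutes.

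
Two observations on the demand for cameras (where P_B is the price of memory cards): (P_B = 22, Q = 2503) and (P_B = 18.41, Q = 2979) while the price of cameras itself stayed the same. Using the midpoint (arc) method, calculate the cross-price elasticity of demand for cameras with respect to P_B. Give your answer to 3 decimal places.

ΔQ_A = 2979 − 2503 = 476; ΔP_B = 18.41 − 22 = -3.59.
Midpoints: Q̄_A = 2741.0, P̄_B = 20.20.
ε = (ΔQ_A/Q̄_A)/(ΔP_B/P̄_B) = (476/2741.0)/(-3.59/20.20) ≈ -0.977.
ε < 0: cameras and memory cards are complements.

-0.977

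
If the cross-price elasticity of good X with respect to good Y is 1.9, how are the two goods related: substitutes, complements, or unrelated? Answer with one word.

ε = 1.9 > 0, so a higher price of good Y raises demand for good X: substitutes.

substitutes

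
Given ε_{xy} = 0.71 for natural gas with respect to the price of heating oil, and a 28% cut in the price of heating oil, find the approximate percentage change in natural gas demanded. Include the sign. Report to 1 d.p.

%ΔQ ≈ ε × %ΔP of heating oil = 0.71 × (-28%) = -19.9%.

-19.9%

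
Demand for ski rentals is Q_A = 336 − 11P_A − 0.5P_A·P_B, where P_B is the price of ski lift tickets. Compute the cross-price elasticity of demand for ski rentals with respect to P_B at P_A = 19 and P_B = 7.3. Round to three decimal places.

-1.203

At P_A = 19 and P_B = 7.3: Q_A = 57.65.
∂Q_A/∂P_B = -0.5P_A = -0.5(19) = -9.5000.
ε = (∂Q_A/∂P_B)(P_B/Q_A) = -9.5000 × (7.3/57.65) ≈ -1.203.
ε < 0: complements.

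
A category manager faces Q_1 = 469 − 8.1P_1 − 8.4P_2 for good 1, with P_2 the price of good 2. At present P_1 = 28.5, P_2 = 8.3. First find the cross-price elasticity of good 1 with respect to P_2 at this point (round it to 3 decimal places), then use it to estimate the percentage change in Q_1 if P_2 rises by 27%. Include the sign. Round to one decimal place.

-11.2%

At P_1 = 28.5, P_2 = 8.3: Q_1 = 168.43.
∂Q_1/∂P_2 = -8.4.
ε = (∂Q_1/∂P_2)(P_2/Q_1) = -8.4000 × 8.3/168.43 ≈ -0.414.
%ΔQ_1 ≈ ε × %ΔP_2 = -0.414 × (27%) = -11.2%.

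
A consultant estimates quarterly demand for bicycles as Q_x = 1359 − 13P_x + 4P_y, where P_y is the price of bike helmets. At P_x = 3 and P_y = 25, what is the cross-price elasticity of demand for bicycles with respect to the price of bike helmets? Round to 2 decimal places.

0.07

At P_x = 3 and P_y = 25: Q_x = 1420.
∂Q_x/∂P_y = 4.
ε = (∂Q_x/∂P_y)(P_y/Q_x) = 4 × (25/1420) ≈ 0.07.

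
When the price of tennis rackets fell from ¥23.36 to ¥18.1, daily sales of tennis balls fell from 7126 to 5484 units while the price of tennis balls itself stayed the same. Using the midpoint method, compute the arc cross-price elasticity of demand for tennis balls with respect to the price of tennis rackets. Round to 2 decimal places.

ΔQ_A = 5484 − 7126 = -1642; ΔP_B = 18.1 − 23.36 = -5.26.
Midpoints: Q̄_A = 6305.0, P̄_B = 20.73.
ε = (ΔQ_A/Q̄_A)/(ΔP_B/P̄_B) = (-1642/6305.0)/(-5.26/20.73) ≈ 1.03.
ε > 0: tennis balls and tennis rackets are substitutes.

1.03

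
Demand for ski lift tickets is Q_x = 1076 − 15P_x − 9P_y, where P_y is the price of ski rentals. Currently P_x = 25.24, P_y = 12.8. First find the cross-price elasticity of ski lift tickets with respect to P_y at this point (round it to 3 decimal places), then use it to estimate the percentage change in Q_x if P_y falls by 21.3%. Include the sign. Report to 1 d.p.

At P_x = 25.24, P_y = 12.8: Q_x = 582.2.
∂Q_x/∂P_y = -9.
ε = (∂Q_x/∂P_y)(P_y/Q_x) = -9.0000 × 12.8/582.2 ≈ -0.198.
%ΔQ_x ≈ ε × %ΔP_y = -0.198 × (-21.3%) = 4.2%.

4.2%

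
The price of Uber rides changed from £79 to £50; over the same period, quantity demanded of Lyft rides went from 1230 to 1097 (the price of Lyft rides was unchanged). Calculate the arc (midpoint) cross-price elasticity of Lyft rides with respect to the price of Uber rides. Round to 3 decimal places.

0.254

ΔQ_A = 1097 − 1230 = -133; ΔP_B = 50 − 79 = -29.
Midpoints: Q̄_A = 1163.5, P̄_B = 64.50.
ε = (ΔQ_A/Q̄_A)/(ΔP_B/P̄_B) = (-133/1163.5)/(-29/64.50) ≈ 0.254.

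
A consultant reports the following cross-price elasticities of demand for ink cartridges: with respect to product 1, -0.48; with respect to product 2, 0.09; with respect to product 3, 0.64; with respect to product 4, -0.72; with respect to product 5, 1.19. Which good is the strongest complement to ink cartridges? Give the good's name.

Complements have ε < 0. The most negative value is -0.72 (product 4).

product 4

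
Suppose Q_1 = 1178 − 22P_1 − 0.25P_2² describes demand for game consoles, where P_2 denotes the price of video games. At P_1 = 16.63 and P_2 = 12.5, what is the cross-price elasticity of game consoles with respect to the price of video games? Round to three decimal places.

At P_1 = 16.63 and P_2 = 12.5: Q_1 = 773.078.
∂Q_1/∂P_2 = -0.5P_2 = -0.5(12.5) = -6.2500.
ε = (∂Q_1/∂P_2)(P_2/Q_1) = -6.2500 × (12.5/773.078) ≈ -0.101.
ε < 0: complements.

-0.101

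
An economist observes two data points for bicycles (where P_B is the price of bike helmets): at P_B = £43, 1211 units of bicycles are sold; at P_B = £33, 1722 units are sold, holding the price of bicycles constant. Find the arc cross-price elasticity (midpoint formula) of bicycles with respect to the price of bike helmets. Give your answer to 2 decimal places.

-1.32

ΔQ_A = 1722 − 1211 = 511; ΔP_B = 33 − 43 = -10.
Midpoints: Q̄_A = 1466.5, P̄_B = 38.00.
ε = (ΔQ_A/Q̄_A)/(ΔP_B/P̄_B) = (511/1466.5)/(-10/38.00) ≈ -1.32.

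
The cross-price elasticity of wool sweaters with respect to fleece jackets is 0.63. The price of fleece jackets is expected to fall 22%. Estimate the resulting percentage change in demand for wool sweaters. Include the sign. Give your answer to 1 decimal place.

%ΔQ ≈ ε × %ΔP of fleece jackets = 0.63 × (-22%) = -13.9%.

-13.9%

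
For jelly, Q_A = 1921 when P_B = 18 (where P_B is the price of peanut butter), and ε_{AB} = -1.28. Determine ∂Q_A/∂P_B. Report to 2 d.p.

-136.60

ε = (∂Q_A/∂P_B)·(P_B/Q_A) ⇒ ∂Q_A/∂P_B = ε·Q_A/P_B = -1.28 × 1921/18 ≈ -136.60.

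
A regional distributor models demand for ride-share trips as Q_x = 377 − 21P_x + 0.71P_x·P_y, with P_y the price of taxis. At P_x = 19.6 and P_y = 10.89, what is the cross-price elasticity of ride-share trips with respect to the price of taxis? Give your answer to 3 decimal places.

1.296

At P_x = 19.6 and P_y = 10.89: Q_x = 116.945.
∂Q_x/∂P_y = 0.71P_x = 0.71(19.6) = 13.9160.
ε = (∂Q_x/∂P_y)(P_y/Q_x) = 13.9160 × (10.89/116.945) ≈ 1.296.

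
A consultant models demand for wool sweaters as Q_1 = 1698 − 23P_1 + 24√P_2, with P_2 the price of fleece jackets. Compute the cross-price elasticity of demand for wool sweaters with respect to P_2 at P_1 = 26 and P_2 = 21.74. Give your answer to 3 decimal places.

At P_1 = 26 and P_2 = 21.74: Q_1 = 1211.903.
∂Q_1/∂P_2 = 24/(2√P_2) = 24/(2√21.74) = 2.5737.
ε = (∂Q_1/∂P_2)(P_2/Q_1) = 2.5737 × (21.74/1211.903) ≈ 0.046.

0.046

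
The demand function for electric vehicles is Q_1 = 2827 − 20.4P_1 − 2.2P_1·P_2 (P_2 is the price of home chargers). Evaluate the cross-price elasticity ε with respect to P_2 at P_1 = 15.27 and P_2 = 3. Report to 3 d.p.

At P_1 = 15.27 and P_2 = 3: Q_1 = 2414.71.
∂Q_1/∂P_2 = -2.2P_1 = -2.2(15.27) = -33.5940.
ε = (∂Q_1/∂P_2)(P_2/Q_1) = -33.5940 × (3/2414.71) ≈ -0.042.

-0.042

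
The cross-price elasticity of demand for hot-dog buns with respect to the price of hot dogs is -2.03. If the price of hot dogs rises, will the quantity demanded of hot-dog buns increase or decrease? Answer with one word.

decrease

ε < 0 and the price of hot dogs rises, so the quantity of hot-dog buns moves in the opposite direction: it decreases.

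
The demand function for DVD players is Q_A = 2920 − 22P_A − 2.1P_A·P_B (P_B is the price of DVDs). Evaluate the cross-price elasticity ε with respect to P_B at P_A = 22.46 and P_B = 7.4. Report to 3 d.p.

At P_A = 22.46 and P_B = 7.4: Q_A = 2076.852.
∂Q_A/∂P_B = -2.1P_A = -2.1(22.46) = -47.1660.
ε = (∂Q_A/∂P_B)(P_B/Q_A) = -47.1660 × (7.4/2076.852) ≈ -0.168.

-0.168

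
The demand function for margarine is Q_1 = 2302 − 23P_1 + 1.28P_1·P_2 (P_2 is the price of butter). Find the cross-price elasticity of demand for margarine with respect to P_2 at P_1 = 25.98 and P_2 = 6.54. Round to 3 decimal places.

At P_1 = 25.98 and P_2 = 6.54: Q_1 = 1921.944.
∂Q_1/∂P_2 = 1.28P_1 = 1.28(25.98) = 33.2544.
ε = (∂Q_1/∂P_2)(P_2/Q_1) = 33.2544 × (6.54/1921.944) ≈ 0.113.
ε > 0: substitutes.

0.113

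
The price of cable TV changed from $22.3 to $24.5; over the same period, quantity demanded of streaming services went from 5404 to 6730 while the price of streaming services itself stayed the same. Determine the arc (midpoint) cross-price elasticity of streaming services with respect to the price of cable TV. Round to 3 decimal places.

2.325

ΔQ_A = 6730 − 5404 = 1326; ΔP_B = 24.5 − 22.3 = 2.2.
Midpoints: Q̄_A = 6067.0, P̄_B = 23.40.
ε = (ΔQ_A/Q̄_A)/(ΔP_B/P̄_B) = (1326/6067.0)/(2.2/23.40) ≈ 2.325.
ε > 0: streaming services and cable TV are substitutes.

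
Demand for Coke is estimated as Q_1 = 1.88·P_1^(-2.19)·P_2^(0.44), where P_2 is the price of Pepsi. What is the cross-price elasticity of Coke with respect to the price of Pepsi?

In a log-linear (constant-elasticity) demand function, the coefficient on the exponent of P_2 is the cross-price elasticity.
ε = 0.44. Positive, so Coke and Pepsi are substitutes.

0.44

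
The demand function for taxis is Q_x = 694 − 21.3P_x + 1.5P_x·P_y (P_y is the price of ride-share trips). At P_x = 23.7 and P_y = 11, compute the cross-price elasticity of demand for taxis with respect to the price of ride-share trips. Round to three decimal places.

At P_x = 23.7 and P_y = 11: Q_x = 580.24.
∂Q_x/∂P_y = 1.5P_x = 1.5(23.7) = 35.5500.
ε = (∂Q_x/∂P_y)(P_y/Q_x) = 35.5500 × (11/580.24) ≈ 0.674.
ε > 0: substitutes.

0.674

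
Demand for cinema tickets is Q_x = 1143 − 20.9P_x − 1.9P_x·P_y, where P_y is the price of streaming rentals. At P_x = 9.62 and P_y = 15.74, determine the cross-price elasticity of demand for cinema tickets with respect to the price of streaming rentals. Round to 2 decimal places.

-0.44

At P_x = 9.62 and P_y = 15.74: Q_x = 654.246.
∂Q_x/∂P_y = -1.9P_x = -1.9(9.62) = -18.2780.
ε = (∂Q_x/∂P_y)(P_y/Q_x) = -18.2780 × (15.74/654.246) ≈ -0.44.
ε < 0: complements.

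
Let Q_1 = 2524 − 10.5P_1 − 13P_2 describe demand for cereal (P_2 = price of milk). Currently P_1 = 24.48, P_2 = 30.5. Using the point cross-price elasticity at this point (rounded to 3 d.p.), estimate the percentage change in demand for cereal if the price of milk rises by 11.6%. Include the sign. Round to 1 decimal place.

-2.5%

At P_1 = 24.48, P_2 = 30.5: Q_1 = 1870.46.
∂Q_1/∂P_2 = -13.
ε = (∂Q_1/∂P_2)(P_2/Q_1) = -13.0000 × 30.5/1870.46 ≈ -0.212.
%ΔQ_1 ≈ ε × %ΔP_2 = -0.212 × (11.6%) = -2.5%.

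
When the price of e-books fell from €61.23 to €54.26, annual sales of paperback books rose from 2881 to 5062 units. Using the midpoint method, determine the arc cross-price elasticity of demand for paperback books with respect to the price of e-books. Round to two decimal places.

-4.55

ΔQ_A = 5062 − 2881 = 2181; ΔP_B = 54.26 − 61.23 = -6.97.
Midpoints: Q̄_A = 3971.5, P̄_B = 57.74.
ε = (ΔQ_A/Q̄_A)/(ΔP_B/P̄_B) = (2181/3971.5)/(-6.97/57.74) ≈ -4.55.
ε < 0: paperback books and e-books are complements.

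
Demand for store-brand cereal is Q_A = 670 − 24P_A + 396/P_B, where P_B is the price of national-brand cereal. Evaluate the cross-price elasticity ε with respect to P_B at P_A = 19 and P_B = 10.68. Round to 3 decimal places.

At P_A = 19 and P_B = 10.68: Q_A = 251.079.
∂Q_A/∂P_B = −396/P_B² = -3.4718.
ε = (∂Q_A/∂P_B)(P_B/Q_A) = -3.4718 × (10.68/251.079) ≈ -0.148.
ε < 0: complements.

-0.148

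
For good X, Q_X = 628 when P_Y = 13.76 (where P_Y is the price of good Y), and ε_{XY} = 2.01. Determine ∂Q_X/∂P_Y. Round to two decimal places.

91.74

ε = (∂Q_X/∂P_Y)·(P_Y/Q_X) ⇒ ∂Q_X/∂P_Y = ε·Q_X/P_Y = 2.01 × 628/13.76 ≈ 91.74.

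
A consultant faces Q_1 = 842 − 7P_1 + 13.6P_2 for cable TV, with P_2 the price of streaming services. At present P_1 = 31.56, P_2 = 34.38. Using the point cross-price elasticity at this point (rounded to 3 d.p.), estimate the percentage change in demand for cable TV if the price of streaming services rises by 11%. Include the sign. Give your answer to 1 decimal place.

At P_1 = 31.56, P_2 = 34.38: Q_1 = 1088.648.
∂Q_1/∂P_2 = 13.6.
ε = (∂Q_1/∂P_2)(P_2/Q_1) = 13.6000 × 34.38/1088.648 ≈ 0.429.
%ΔQ_1 ≈ ε × %ΔP_2 = 0.429 × (11%) = 4.7%.

4.7%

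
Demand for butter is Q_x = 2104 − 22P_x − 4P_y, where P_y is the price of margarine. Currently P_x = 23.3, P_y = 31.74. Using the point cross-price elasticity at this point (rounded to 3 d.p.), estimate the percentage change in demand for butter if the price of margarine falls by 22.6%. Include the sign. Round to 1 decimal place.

At P_x = 23.3, P_y = 31.74: Q_x = 1464.44.
∂Q_x/∂P_y = -4.
ε = (∂Q_x/∂P_y)(P_y/Q_x) = -4.0000 × 31.74/1464.44 ≈ -0.087.
%ΔQ_x ≈ ε × %ΔP_y = -0.087 × (-22.6%) = 2.0%.

2.0%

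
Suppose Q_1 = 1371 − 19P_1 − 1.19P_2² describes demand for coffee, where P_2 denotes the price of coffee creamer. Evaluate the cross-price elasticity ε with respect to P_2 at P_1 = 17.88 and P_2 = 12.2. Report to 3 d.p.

-0.415

At P_1 = 17.88 and P_2 = 12.2: Q_1 = 854.160.
∂Q_1/∂P_2 = -2.38P_2 = -2.38(12.2) = -29.0360.
ε = (∂Q_1/∂P_2)(P_2/Q_1) = -29.0360 × (12.2/854.160) ≈ -0.415.
ε < 0: complements.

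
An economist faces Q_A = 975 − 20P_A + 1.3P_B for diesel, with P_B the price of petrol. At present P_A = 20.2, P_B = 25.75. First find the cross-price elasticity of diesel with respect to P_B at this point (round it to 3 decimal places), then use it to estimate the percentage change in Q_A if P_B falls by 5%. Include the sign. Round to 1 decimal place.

At P_A = 20.2, P_B = 25.75: Q_A = 604.475.
∂Q_A/∂P_B = 1.3.
ε = (∂Q_A/∂P_B)(P_B/Q_A) = 1.3000 × 25.75/604.475 ≈ 0.055.
%ΔQ_A ≈ ε × %ΔP_B = 0.055 × (-5%) = -0.3%.

-0.3%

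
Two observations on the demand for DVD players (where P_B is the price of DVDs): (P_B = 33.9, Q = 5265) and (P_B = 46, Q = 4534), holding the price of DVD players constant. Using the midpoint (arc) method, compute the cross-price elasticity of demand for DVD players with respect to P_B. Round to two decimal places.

-0.49

ΔQ_A = 4534 − 5265 = -731; ΔP_B = 46 − 33.9 = 12.1.
Midpoints: Q̄_A = 4899.5, P̄_B = 39.95.
ε = (ΔQ_A/Q̄_A)/(ΔP_B/P̄_B) = (-731/4899.5)/(12.1/39.95) ≈ -0.49.
ε < 0: DVD players and DVDs are complements.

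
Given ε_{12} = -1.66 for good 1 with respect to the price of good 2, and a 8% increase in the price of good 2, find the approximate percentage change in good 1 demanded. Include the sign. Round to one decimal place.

%ΔQ ≈ ε × %ΔP of good 2 = -1.66 × (8%) = -13.3%.

-13.3%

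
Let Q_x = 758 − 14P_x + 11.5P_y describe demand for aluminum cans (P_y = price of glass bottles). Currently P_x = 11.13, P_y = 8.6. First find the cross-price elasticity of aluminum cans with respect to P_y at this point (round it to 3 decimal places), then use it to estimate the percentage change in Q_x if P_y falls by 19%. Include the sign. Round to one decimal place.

At P_x = 11.13, P_y = 8.6: Q_x = 701.08.
∂Q_x/∂P_y = 11.5.
ε = (∂Q_x/∂P_y)(P_y/Q_x) = 11.5000 × 8.6/701.08 ≈ 0.141.
%ΔQ_x ≈ ε × %ΔP_y = 0.141 × (-19%) = -2.7%.

-2.7%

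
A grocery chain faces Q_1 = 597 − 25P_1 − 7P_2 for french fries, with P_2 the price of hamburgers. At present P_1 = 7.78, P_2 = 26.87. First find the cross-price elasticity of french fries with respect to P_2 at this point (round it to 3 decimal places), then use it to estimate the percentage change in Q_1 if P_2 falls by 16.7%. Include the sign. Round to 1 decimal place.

At P_1 = 7.78, P_2 = 26.87: Q_1 = 214.41.
∂Q_1/∂P_2 = -7.
ε = (∂Q_1/∂P_2)(P_2/Q_1) = -7.0000 × 26.87/214.41 ≈ -0.877.
%ΔQ_1 ≈ ε × %ΔP_2 = -0.877 × (-16.7%) = 14.6%.

14.6%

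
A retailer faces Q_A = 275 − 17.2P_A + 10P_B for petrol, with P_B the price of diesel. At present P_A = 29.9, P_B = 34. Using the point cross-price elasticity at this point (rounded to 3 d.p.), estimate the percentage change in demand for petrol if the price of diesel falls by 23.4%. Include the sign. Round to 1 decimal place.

-79.0%

At P_A = 29.9, P_B = 34: Q_A = 100.72.
∂Q_A/∂P_B = 10.
ε = (∂Q_A/∂P_B)(P_B/Q_A) = 10.0000 × 34/100.72 ≈ 3.376.
%ΔQ_A ≈ ε × %ΔP_B = 3.376 × (-23.4%) = -79.0%.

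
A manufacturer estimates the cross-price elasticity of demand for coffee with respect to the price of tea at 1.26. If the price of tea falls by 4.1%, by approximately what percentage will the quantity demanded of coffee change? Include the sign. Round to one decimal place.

-5.2%

%ΔQ ≈ ε × %ΔP of tea = 1.26 × (-4.1%) = -5.2%.
Demand for coffee falls by about 5.2%.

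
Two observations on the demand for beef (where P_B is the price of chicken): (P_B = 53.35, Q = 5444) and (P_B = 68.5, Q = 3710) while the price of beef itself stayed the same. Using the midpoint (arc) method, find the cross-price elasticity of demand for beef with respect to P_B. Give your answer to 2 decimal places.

-1.52

ΔQ_A = 3710 − 5444 = -1734; ΔP_B = 68.5 − 53.35 = 15.15.
Midpoints: Q̄_A = 4577.0, P̄_B = 60.92.
ε = (ΔQ_A/Q̄_A)/(ΔP_B/P̄_B) = (-1734/4577.0)/(15.15/60.92) ≈ -1.52.
ε < 0: beef and chicken are complements.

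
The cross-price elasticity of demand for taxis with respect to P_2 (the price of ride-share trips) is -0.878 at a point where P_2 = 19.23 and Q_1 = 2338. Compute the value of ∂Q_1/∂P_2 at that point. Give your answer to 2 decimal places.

-106.75

ε = (∂Q_1/∂P_2)·(P_2/Q_1) ⇒ ∂Q_1/∂P_2 = ε·Q_1/P_2 = -0.878 × 2338/19.23 ≈ -106.75.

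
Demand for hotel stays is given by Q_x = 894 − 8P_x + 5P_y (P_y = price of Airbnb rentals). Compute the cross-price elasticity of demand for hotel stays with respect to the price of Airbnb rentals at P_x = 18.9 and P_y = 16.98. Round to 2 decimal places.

0.10

At P_x = 18.9 and P_y = 16.98: Q_x = 827.7.
∂Q_x/∂P_y = 5.
ε = (∂Q_x/∂P_y)(P_y/Q_x) = 5 × (16.98/827.7) ≈ 0.10.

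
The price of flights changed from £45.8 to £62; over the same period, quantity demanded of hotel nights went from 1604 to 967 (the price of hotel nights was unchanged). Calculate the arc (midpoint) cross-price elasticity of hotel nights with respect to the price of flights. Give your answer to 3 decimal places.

ΔQ_A = 967 − 1604 = -637; ΔP_B = 62 − 45.8 = 16.2.
Midpoints: Q̄_A = 1285.5, P̄_B = 53.90.
ε = (ΔQ_A/Q̄_A)/(ΔP_B/P̄_B) = (-637/1285.5)/(16.2/53.90) ≈ -1.649.

-1.649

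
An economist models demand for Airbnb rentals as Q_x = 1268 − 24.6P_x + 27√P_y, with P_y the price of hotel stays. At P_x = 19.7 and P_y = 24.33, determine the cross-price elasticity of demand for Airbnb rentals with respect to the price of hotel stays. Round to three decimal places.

0.073

At P_x = 19.7 and P_y = 24.33: Q_x = 916.559.
∂Q_x/∂P_y = 27/(2√P_y) = 27/(2√24.33) = 2.7369.
ε = (∂Q_x/∂P_y)(P_y/Q_x) = 2.7369 × (24.33/916.559) ≈ 0.073.
ε > 0: substitutes.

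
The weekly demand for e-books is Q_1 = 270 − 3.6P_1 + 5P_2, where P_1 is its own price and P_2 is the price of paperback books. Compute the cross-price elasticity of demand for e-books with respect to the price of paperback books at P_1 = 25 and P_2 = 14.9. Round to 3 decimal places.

0.293

At P_1 = 25 and P_2 = 14.9: Q_1 = 254.5.
∂Q_1/∂P_2 = 5.
ε = (∂Q_1/∂P_2)(P_2/Q_1) = 5 × (14.9/254.5) ≈ 0.293.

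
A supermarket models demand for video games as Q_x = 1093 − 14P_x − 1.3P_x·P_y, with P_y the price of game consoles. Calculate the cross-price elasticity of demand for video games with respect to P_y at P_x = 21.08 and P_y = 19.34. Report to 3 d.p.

-1.978

At P_x = 21.08 and P_y = 19.34: Q_x = 267.887.
∂Q_x/∂P_y = -1.3P_x = -1.3(21.08) = -27.4040.
ε = (∂Q_x/∂P_y)(P_y/Q_x) = -27.4040 × (19.34/267.887) ≈ -1.978.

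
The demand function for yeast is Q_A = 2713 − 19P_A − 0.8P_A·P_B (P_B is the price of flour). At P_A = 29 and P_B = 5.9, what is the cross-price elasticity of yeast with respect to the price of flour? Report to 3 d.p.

At P_A = 29 and P_B = 5.9: Q_A = 2025.12.
∂Q_A/∂P_B = -0.8P_A = -0.8(29) = -23.2000.
ε = (∂Q_A/∂P_B)(P_B/Q_A) = -23.2000 × (5.9/2025.12) ≈ -0.068.

-0.068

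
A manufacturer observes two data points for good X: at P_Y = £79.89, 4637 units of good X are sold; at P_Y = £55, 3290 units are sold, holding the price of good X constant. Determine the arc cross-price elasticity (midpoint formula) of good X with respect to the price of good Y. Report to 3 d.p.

0.921

ΔQ_X = 3290 − 4637 = -1347; ΔP_Y = 55 − 79.89 = -24.89.
Midpoints: Q̄_X = 3963.5, P̄_Y = 67.44.
ε = (ΔQ_X/Q̄_X)/(ΔP_Y/P̄_Y) = (-1347/3963.5)/(-24.89/67.44) ≈ 0.921.
ε > 0: good X and good Y are substitutes.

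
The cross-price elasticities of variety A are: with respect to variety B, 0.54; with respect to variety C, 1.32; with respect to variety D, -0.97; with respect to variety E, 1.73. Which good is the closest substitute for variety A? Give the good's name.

Substitutes have ε > 0. Among the positive values, 1.73 (variety E) is largest.

variety E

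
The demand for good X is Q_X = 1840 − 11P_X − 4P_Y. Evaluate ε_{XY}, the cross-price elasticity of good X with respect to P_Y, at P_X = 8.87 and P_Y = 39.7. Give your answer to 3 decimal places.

-0.100

At P_X = 8.87 and P_Y = 39.7: Q_X = 1583.63.
∂Q_X/∂P_Y = -4.
ε = (∂Q_X/∂P_Y)(P_Y/Q_X) = -4 × (39.7/1583.63) ≈ -0.100.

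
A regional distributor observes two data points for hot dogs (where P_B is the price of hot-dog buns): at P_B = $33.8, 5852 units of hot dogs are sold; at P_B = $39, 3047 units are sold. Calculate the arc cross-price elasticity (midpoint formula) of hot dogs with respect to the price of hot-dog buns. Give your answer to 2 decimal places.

-4.41

ΔQ_A = 3047 − 5852 = -2805; ΔP_B = 39 − 33.8 = 5.2.
Midpoints: Q̄_A = 4449.5, P̄_B = 36.40.
ε = (ΔQ_A/Q̄_A)/(ΔP_B/P̄_B) = (-2805/4449.5)/(5.2/36.40) ≈ -4.41.
ε < 0: hot dogs and hot-dog buns are complements.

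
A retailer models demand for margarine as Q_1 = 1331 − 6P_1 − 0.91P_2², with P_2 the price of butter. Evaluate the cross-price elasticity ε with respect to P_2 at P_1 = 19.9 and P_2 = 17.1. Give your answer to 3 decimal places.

At P_1 = 19.9 and P_2 = 17.1: Q_1 = 945.507.
∂Q_1/∂P_2 = -1.82P_2 = -1.82(17.1) = -31.1220.
ε = (∂Q_1/∂P_2)(P_2/Q_1) = -31.1220 × (17.1/945.507) ≈ -0.563.

-0.563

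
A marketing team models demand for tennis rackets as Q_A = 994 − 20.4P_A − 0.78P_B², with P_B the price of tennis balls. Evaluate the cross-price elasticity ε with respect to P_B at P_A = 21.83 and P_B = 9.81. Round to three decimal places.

At P_A = 21.83 and P_B = 9.81: Q_A = 473.604.
∂Q_A/∂P_B = -1.56P_B = -1.56(9.81) = -15.3036.
ε = (∂Q_A/∂P_B)(P_B/Q_A) = -15.3036 × (9.81/473.604) ≈ -0.317.
ε < 0: complements.

-0.317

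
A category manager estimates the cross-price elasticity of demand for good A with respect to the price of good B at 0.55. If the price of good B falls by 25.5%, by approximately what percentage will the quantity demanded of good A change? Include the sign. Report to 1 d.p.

-14.0%

%ΔQ ≈ ε × %ΔP of good B = 0.55 × (-25.5%) = -14.0%.
Demand for good A falls by about 14.0%.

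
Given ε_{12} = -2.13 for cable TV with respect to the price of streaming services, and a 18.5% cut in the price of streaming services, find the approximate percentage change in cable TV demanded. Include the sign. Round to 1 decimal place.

%ΔQ ≈ ε × %ΔP of streaming services = -2.13 × (-18.5%) = 39.4%.
Demand for cable TV rises by about 39.4%.

39.4%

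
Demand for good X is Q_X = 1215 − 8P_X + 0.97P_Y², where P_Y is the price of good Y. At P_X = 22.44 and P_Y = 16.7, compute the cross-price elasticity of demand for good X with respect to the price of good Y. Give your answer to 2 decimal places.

At P_X = 22.44 and P_Y = 16.7: Q_X = 1306.003.
∂Q_X/∂P_Y = 1.94P_Y = 1.94(16.7) = 32.3980.
ε = (∂Q_X/∂P_Y)(P_Y/Q_X) = 32.3980 × (16.7/1306.003) ≈ 0.41.

0.41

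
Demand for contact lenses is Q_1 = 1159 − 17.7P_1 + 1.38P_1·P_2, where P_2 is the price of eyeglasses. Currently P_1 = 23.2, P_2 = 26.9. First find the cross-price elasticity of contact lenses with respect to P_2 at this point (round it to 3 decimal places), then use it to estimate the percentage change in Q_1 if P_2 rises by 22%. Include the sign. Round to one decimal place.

11.8%

At P_1 = 23.2, P_2 = 26.9: Q_1 = 1609.590.
∂Q_1/∂P_2 = 1.38P_1 = 32.0160.
ε = (∂Q_1/∂P_2)(P_2/Q_1) = 32.0160 × 26.9/1609.590 ≈ 0.535.
%ΔQ_1 ≈ ε × %ΔP_2 = 0.535 × (22%) = 11.8%.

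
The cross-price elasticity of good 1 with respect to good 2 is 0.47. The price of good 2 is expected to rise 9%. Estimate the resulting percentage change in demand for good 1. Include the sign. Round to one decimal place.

4.2%

%ΔQ ≈ ε × %ΔP of good 2 = 0.47 × (9%) = 4.2%.
Demand for good 1 rises by about 4.2%.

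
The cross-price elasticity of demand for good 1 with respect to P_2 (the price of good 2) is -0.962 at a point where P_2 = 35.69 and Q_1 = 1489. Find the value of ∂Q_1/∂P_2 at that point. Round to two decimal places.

ε = (∂Q_1/∂P_2)·(P_2/Q_1) ⇒ ∂Q_1/∂P_2 = ε·Q_1/P_2 = -0.962 × 1489/35.69 ≈ -40.13.

-40.13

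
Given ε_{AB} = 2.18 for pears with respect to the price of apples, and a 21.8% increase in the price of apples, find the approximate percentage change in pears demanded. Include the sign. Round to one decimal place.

%ΔQ ≈ ε × %ΔP of apples = 2.18 × (21.8%) = 47.5%.

47.5%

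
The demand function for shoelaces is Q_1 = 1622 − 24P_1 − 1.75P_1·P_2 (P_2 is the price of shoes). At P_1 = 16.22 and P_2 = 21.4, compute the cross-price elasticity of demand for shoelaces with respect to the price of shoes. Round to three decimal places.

-0.971

At P_1 = 16.22 and P_2 = 21.4: Q_1 = 625.281.
∂Q_1/∂P_2 = -1.75P_1 = -1.75(16.22) = -28.3850.
ε = (∂Q_1/∂P_2)(P_2/Q_1) = -28.3850 × (21.4/625.281) ≈ -0.971.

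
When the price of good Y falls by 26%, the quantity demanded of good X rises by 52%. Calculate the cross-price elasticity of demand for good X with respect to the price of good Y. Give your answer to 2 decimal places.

ε = (%ΔQ of good X) / (%ΔP of good Y) = (52%) / (-26%) ≈ -2.00.

-2.00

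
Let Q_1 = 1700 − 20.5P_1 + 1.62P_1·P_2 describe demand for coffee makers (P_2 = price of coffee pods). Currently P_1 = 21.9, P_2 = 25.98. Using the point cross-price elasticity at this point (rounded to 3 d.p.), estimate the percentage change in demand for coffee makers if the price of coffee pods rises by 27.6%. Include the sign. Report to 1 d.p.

At P_1 = 21.9, P_2 = 25.98: Q_1 = 2172.768.
∂Q_1/∂P_2 = 1.62P_1 = 35.4780.
ε = (∂Q_1/∂P_2)(P_2/Q_1) = 35.4780 × 25.98/2172.768 ≈ 0.424.
%ΔQ_1 ≈ ε × %ΔP_2 = 0.424 × (27.6%) = 11.7%.

11.7%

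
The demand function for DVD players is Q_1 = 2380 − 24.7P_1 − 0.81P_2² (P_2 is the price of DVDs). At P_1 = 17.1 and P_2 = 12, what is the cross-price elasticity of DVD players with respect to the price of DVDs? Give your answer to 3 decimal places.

-0.127

At P_1 = 17.1 and P_2 = 12: Q_1 = 1840.99.
∂Q_1/∂P_2 = -1.62P_2 = -1.62(12) = -19.4400.
ε = (∂Q_1/∂P_2)(P_2/Q_1) = -19.4400 × (12/1840.99) ≈ -0.127.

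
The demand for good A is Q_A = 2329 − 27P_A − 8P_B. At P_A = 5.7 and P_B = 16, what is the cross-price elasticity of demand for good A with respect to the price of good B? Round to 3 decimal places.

At P_A = 5.7 and P_B = 16: Q_A = 2047.1.
∂Q_A/∂P_B = -8.
ε = (∂Q_A/∂P_B)(P_B/Q_A) = -8 × (16/2047.1) ≈ -0.063.
Since ε < 0, good A and good B are complements.

-0.063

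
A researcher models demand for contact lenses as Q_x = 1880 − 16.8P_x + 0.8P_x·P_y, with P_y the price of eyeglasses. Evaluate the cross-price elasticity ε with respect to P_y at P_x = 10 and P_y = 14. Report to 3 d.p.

0.061

At P_x = 10 and P_y = 14: Q_x = 1824.
∂Q_x/∂P_y = 0.8P_x = 0.8(10) = 8.0000.
ε = (∂Q_x/∂P_y)(P_y/Q_x) = 8.0000 × (14/1824) ≈ 0.061.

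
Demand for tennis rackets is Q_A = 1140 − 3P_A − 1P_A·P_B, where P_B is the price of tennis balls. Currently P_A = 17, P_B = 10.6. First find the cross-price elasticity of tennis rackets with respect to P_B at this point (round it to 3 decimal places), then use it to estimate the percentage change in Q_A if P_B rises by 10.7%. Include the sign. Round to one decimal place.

-2.1%

At P_A = 17, P_B = 10.6: Q_A = 908.8.
∂Q_A/∂P_B = -1P_A = -17.0000.
ε = (∂Q_A/∂P_B)(P_B/Q_A) = -17.0000 × 10.6/908.8 ≈ -0.198.
%ΔQ_A ≈ ε × %ΔP_B = -0.198 × (10.7%) = -2.1%.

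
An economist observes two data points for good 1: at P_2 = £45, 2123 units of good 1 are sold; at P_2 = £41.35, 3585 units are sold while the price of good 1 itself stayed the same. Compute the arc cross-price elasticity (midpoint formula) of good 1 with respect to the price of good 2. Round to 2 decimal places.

ΔQ_1 = 3585 − 2123 = 1462; ΔP_2 = 41.35 − 45 = -3.65.
Midpoints: Q̄_1 = 2854.0, P̄_2 = 43.17.
ε = (ΔQ_1/Q̄_1)/(ΔP_2/P̄_2) = (1462/2854.0)/(-3.65/43.17) ≈ -6.06.
ε < 0: good 1 and good 2 are complements.

-6.06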